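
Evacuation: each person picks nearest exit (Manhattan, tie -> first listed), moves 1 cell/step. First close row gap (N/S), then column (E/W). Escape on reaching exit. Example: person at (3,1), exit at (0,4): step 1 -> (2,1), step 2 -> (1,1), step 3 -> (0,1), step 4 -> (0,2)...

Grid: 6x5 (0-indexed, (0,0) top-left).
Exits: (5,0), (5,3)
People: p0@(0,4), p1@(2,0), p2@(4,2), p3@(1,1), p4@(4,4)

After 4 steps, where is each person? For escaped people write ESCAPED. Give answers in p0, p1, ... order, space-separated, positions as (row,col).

Step 1: p0:(0,4)->(1,4) | p1:(2,0)->(3,0) | p2:(4,2)->(5,2) | p3:(1,1)->(2,1) | p4:(4,4)->(5,4)
Step 2: p0:(1,4)->(2,4) | p1:(3,0)->(4,0) | p2:(5,2)->(5,3)->EXIT | p3:(2,1)->(3,1) | p4:(5,4)->(5,3)->EXIT
Step 3: p0:(2,4)->(3,4) | p1:(4,0)->(5,0)->EXIT | p2:escaped | p3:(3,1)->(4,1) | p4:escaped
Step 4: p0:(3,4)->(4,4) | p1:escaped | p2:escaped | p3:(4,1)->(5,1) | p4:escaped

(4,4) ESCAPED ESCAPED (5,1) ESCAPED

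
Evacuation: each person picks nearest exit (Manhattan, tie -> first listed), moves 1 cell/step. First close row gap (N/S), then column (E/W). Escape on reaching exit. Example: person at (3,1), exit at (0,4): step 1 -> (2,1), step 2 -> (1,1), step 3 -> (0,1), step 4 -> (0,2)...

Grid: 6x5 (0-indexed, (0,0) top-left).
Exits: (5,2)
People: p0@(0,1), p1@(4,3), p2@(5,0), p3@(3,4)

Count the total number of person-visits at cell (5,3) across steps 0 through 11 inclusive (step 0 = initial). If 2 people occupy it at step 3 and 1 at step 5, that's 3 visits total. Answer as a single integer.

Step 0: p0@(0,1) p1@(4,3) p2@(5,0) p3@(3,4) -> at (5,3): 0 [-], cum=0
Step 1: p0@(1,1) p1@(5,3) p2@(5,1) p3@(4,4) -> at (5,3): 1 [p1], cum=1
Step 2: p0@(2,1) p1@ESC p2@ESC p3@(5,4) -> at (5,3): 0 [-], cum=1
Step 3: p0@(3,1) p1@ESC p2@ESC p3@(5,3) -> at (5,3): 1 [p3], cum=2
Step 4: p0@(4,1) p1@ESC p2@ESC p3@ESC -> at (5,3): 0 [-], cum=2
Step 5: p0@(5,1) p1@ESC p2@ESC p3@ESC -> at (5,3): 0 [-], cum=2
Step 6: p0@ESC p1@ESC p2@ESC p3@ESC -> at (5,3): 0 [-], cum=2
Total visits = 2

Answer: 2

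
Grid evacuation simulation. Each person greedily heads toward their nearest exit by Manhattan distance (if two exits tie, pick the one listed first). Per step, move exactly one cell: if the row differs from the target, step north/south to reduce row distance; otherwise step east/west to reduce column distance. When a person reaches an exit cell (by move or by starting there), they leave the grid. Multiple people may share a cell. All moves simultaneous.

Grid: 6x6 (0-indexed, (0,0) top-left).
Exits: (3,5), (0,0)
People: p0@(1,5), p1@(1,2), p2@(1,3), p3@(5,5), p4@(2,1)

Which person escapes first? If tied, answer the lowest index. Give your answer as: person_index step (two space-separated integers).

Step 1: p0:(1,5)->(2,5) | p1:(1,2)->(0,2) | p2:(1,3)->(2,3) | p3:(5,5)->(4,5) | p4:(2,1)->(1,1)
Step 2: p0:(2,5)->(3,5)->EXIT | p1:(0,2)->(0,1) | p2:(2,3)->(3,3) | p3:(4,5)->(3,5)->EXIT | p4:(1,1)->(0,1)
Step 3: p0:escaped | p1:(0,1)->(0,0)->EXIT | p2:(3,3)->(3,4) | p3:escaped | p4:(0,1)->(0,0)->EXIT
Step 4: p0:escaped | p1:escaped | p2:(3,4)->(3,5)->EXIT | p3:escaped | p4:escaped
Exit steps: [2, 3, 4, 2, 3]
First to escape: p0 at step 2

Answer: 0 2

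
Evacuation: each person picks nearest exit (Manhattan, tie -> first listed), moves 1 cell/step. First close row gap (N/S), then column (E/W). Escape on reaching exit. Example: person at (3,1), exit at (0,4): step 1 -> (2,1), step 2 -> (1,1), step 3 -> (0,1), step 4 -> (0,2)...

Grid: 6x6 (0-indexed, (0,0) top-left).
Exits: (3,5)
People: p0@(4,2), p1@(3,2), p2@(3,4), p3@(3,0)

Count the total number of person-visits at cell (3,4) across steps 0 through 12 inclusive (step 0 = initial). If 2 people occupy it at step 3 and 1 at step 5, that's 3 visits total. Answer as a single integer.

Step 0: p0@(4,2) p1@(3,2) p2@(3,4) p3@(3,0) -> at (3,4): 1 [p2], cum=1
Step 1: p0@(3,2) p1@(3,3) p2@ESC p3@(3,1) -> at (3,4): 0 [-], cum=1
Step 2: p0@(3,3) p1@(3,4) p2@ESC p3@(3,2) -> at (3,4): 1 [p1], cum=2
Step 3: p0@(3,4) p1@ESC p2@ESC p3@(3,3) -> at (3,4): 1 [p0], cum=3
Step 4: p0@ESC p1@ESC p2@ESC p3@(3,4) -> at (3,4): 1 [p3], cum=4
Step 5: p0@ESC p1@ESC p2@ESC p3@ESC -> at (3,4): 0 [-], cum=4
Total visits = 4

Answer: 4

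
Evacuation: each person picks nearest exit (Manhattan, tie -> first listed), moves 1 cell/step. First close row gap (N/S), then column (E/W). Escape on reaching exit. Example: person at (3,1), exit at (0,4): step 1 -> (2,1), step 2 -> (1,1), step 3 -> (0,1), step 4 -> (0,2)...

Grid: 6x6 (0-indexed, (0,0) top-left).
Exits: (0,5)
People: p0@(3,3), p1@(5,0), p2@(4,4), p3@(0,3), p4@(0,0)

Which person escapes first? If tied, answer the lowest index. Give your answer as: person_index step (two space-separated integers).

Step 1: p0:(3,3)->(2,3) | p1:(5,0)->(4,0) | p2:(4,4)->(3,4) | p3:(0,3)->(0,4) | p4:(0,0)->(0,1)
Step 2: p0:(2,3)->(1,3) | p1:(4,0)->(3,0) | p2:(3,4)->(2,4) | p3:(0,4)->(0,5)->EXIT | p4:(0,1)->(0,2)
Step 3: p0:(1,3)->(0,3) | p1:(3,0)->(2,0) | p2:(2,4)->(1,4) | p3:escaped | p4:(0,2)->(0,3)
Step 4: p0:(0,3)->(0,4) | p1:(2,0)->(1,0) | p2:(1,4)->(0,4) | p3:escaped | p4:(0,3)->(0,4)
Step 5: p0:(0,4)->(0,5)->EXIT | p1:(1,0)->(0,0) | p2:(0,4)->(0,5)->EXIT | p3:escaped | p4:(0,4)->(0,5)->EXIT
Step 6: p0:escaped | p1:(0,0)->(0,1) | p2:escaped | p3:escaped | p4:escaped
Step 7: p0:escaped | p1:(0,1)->(0,2) | p2:escaped | p3:escaped | p4:escaped
Step 8: p0:escaped | p1:(0,2)->(0,3) | p2:escaped | p3:escaped | p4:escaped
Step 9: p0:escaped | p1:(0,3)->(0,4) | p2:escaped | p3:escaped | p4:escaped
Step 10: p0:escaped | p1:(0,4)->(0,5)->EXIT | p2:escaped | p3:escaped | p4:escaped
Exit steps: [5, 10, 5, 2, 5]
First to escape: p3 at step 2

Answer: 3 2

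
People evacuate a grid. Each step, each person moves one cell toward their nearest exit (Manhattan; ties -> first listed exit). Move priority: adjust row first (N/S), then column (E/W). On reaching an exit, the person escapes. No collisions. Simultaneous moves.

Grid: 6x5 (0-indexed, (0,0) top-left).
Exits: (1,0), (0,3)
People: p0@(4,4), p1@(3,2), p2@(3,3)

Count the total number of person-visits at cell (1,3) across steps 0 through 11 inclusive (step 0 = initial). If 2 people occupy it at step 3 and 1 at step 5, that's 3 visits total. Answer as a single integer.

Step 0: p0@(4,4) p1@(3,2) p2@(3,3) -> at (1,3): 0 [-], cum=0
Step 1: p0@(3,4) p1@(2,2) p2@(2,3) -> at (1,3): 0 [-], cum=0
Step 2: p0@(2,4) p1@(1,2) p2@(1,3) -> at (1,3): 1 [p2], cum=1
Step 3: p0@(1,4) p1@(1,1) p2@ESC -> at (1,3): 0 [-], cum=1
Step 4: p0@(0,4) p1@ESC p2@ESC -> at (1,3): 0 [-], cum=1
Step 5: p0@ESC p1@ESC p2@ESC -> at (1,3): 0 [-], cum=1
Total visits = 1

Answer: 1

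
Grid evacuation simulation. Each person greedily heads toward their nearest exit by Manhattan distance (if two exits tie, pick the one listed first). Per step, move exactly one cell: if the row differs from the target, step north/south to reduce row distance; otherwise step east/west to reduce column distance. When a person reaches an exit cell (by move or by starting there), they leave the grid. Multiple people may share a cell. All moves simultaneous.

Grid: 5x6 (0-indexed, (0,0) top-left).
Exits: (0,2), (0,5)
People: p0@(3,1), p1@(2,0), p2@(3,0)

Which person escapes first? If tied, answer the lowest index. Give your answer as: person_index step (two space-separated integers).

Step 1: p0:(3,1)->(2,1) | p1:(2,0)->(1,0) | p2:(3,0)->(2,0)
Step 2: p0:(2,1)->(1,1) | p1:(1,0)->(0,0) | p2:(2,0)->(1,0)
Step 3: p0:(1,1)->(0,1) | p1:(0,0)->(0,1) | p2:(1,0)->(0,0)
Step 4: p0:(0,1)->(0,2)->EXIT | p1:(0,1)->(0,2)->EXIT | p2:(0,0)->(0,1)
Step 5: p0:escaped | p1:escaped | p2:(0,1)->(0,2)->EXIT
Exit steps: [4, 4, 5]
First to escape: p0 at step 4

Answer: 0 4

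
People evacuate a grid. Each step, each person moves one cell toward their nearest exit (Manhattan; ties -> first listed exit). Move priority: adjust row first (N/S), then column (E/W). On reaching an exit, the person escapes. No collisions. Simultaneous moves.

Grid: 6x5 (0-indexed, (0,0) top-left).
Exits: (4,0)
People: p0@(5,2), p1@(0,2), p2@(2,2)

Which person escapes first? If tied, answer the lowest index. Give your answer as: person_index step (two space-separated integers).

Answer: 0 3

Derivation:
Step 1: p0:(5,2)->(4,2) | p1:(0,2)->(1,2) | p2:(2,2)->(3,2)
Step 2: p0:(4,2)->(4,1) | p1:(1,2)->(2,2) | p2:(3,2)->(4,2)
Step 3: p0:(4,1)->(4,0)->EXIT | p1:(2,2)->(3,2) | p2:(4,2)->(4,1)
Step 4: p0:escaped | p1:(3,2)->(4,2) | p2:(4,1)->(4,0)->EXIT
Step 5: p0:escaped | p1:(4,2)->(4,1) | p2:escaped
Step 6: p0:escaped | p1:(4,1)->(4,0)->EXIT | p2:escaped
Exit steps: [3, 6, 4]
First to escape: p0 at step 3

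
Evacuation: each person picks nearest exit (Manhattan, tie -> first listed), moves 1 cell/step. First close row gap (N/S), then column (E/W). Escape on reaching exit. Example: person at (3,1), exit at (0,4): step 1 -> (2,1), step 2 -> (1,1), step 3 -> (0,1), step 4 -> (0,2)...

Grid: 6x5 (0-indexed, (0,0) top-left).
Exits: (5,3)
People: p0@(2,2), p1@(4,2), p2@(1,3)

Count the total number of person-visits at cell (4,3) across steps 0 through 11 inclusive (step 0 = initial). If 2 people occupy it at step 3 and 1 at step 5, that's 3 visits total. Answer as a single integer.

Step 0: p0@(2,2) p1@(4,2) p2@(1,3) -> at (4,3): 0 [-], cum=0
Step 1: p0@(3,2) p1@(5,2) p2@(2,3) -> at (4,3): 0 [-], cum=0
Step 2: p0@(4,2) p1@ESC p2@(3,3) -> at (4,3): 0 [-], cum=0
Step 3: p0@(5,2) p1@ESC p2@(4,3) -> at (4,3): 1 [p2], cum=1
Step 4: p0@ESC p1@ESC p2@ESC -> at (4,3): 0 [-], cum=1
Total visits = 1

Answer: 1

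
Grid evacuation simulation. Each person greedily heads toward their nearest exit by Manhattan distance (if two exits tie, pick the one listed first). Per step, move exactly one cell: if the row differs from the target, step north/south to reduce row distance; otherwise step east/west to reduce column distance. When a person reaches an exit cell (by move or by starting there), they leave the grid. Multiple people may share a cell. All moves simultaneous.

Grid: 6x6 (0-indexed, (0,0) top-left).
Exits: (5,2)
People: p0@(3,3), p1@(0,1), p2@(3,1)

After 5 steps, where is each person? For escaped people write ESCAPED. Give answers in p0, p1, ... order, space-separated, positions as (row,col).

Step 1: p0:(3,3)->(4,3) | p1:(0,1)->(1,1) | p2:(3,1)->(4,1)
Step 2: p0:(4,3)->(5,3) | p1:(1,1)->(2,1) | p2:(4,1)->(5,1)
Step 3: p0:(5,3)->(5,2)->EXIT | p1:(2,1)->(3,1) | p2:(5,1)->(5,2)->EXIT
Step 4: p0:escaped | p1:(3,1)->(4,1) | p2:escaped
Step 5: p0:escaped | p1:(4,1)->(5,1) | p2:escaped

ESCAPED (5,1) ESCAPED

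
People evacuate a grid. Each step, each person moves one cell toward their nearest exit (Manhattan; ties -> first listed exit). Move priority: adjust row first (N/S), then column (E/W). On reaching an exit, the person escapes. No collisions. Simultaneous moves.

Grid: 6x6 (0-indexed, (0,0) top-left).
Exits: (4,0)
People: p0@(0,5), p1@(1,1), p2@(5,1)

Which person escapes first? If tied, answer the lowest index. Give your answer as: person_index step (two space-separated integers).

Answer: 2 2

Derivation:
Step 1: p0:(0,5)->(1,5) | p1:(1,1)->(2,1) | p2:(5,1)->(4,1)
Step 2: p0:(1,5)->(2,5) | p1:(2,1)->(3,1) | p2:(4,1)->(4,0)->EXIT
Step 3: p0:(2,5)->(3,5) | p1:(3,1)->(4,1) | p2:escaped
Step 4: p0:(3,5)->(4,5) | p1:(4,1)->(4,0)->EXIT | p2:escaped
Step 5: p0:(4,5)->(4,4) | p1:escaped | p2:escaped
Step 6: p0:(4,4)->(4,3) | p1:escaped | p2:escaped
Step 7: p0:(4,3)->(4,2) | p1:escaped | p2:escaped
Step 8: p0:(4,2)->(4,1) | p1:escaped | p2:escaped
Step 9: p0:(4,1)->(4,0)->EXIT | p1:escaped | p2:escaped
Exit steps: [9, 4, 2]
First to escape: p2 at step 2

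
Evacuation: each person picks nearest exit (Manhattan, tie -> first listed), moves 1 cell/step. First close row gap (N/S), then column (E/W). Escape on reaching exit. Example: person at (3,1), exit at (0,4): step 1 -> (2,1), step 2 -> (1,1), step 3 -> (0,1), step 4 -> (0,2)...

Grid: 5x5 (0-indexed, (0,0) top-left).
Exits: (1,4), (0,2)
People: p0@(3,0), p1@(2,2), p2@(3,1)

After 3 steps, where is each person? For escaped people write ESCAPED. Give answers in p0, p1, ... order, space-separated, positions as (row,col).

Step 1: p0:(3,0)->(2,0) | p1:(2,2)->(1,2) | p2:(3,1)->(2,1)
Step 2: p0:(2,0)->(1,0) | p1:(1,2)->(0,2)->EXIT | p2:(2,1)->(1,1)
Step 3: p0:(1,0)->(0,0) | p1:escaped | p2:(1,1)->(0,1)

(0,0) ESCAPED (0,1)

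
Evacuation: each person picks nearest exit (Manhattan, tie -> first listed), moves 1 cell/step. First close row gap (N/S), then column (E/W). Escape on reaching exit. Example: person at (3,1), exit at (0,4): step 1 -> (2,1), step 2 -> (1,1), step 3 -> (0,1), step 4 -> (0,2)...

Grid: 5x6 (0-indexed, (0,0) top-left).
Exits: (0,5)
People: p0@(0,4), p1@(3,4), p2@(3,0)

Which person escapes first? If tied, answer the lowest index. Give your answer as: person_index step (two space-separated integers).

Step 1: p0:(0,4)->(0,5)->EXIT | p1:(3,4)->(2,4) | p2:(3,0)->(2,0)
Step 2: p0:escaped | p1:(2,4)->(1,4) | p2:(2,0)->(1,0)
Step 3: p0:escaped | p1:(1,4)->(0,4) | p2:(1,0)->(0,0)
Step 4: p0:escaped | p1:(0,4)->(0,5)->EXIT | p2:(0,0)->(0,1)
Step 5: p0:escaped | p1:escaped | p2:(0,1)->(0,2)
Step 6: p0:escaped | p1:escaped | p2:(0,2)->(0,3)
Step 7: p0:escaped | p1:escaped | p2:(0,3)->(0,4)
Step 8: p0:escaped | p1:escaped | p2:(0,4)->(0,5)->EXIT
Exit steps: [1, 4, 8]
First to escape: p0 at step 1

Answer: 0 1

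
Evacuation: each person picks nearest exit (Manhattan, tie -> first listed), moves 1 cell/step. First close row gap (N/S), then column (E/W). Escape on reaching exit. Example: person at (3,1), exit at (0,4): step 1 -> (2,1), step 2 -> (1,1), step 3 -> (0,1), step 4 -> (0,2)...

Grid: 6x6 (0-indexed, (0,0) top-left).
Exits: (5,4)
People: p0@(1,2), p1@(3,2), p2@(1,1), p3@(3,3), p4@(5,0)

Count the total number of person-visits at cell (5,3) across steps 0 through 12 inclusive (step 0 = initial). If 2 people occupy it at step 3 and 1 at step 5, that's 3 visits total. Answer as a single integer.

Answer: 5

Derivation:
Step 0: p0@(1,2) p1@(3,2) p2@(1,1) p3@(3,3) p4@(5,0) -> at (5,3): 0 [-], cum=0
Step 1: p0@(2,2) p1@(4,2) p2@(2,1) p3@(4,3) p4@(5,1) -> at (5,3): 0 [-], cum=0
Step 2: p0@(3,2) p1@(5,2) p2@(3,1) p3@(5,3) p4@(5,2) -> at (5,3): 1 [p3], cum=1
Step 3: p0@(4,2) p1@(5,3) p2@(4,1) p3@ESC p4@(5,3) -> at (5,3): 2 [p1,p4], cum=3
Step 4: p0@(5,2) p1@ESC p2@(5,1) p3@ESC p4@ESC -> at (5,3): 0 [-], cum=3
Step 5: p0@(5,3) p1@ESC p2@(5,2) p3@ESC p4@ESC -> at (5,3): 1 [p0], cum=4
Step 6: p0@ESC p1@ESC p2@(5,3) p3@ESC p4@ESC -> at (5,3): 1 [p2], cum=5
Step 7: p0@ESC p1@ESC p2@ESC p3@ESC p4@ESC -> at (5,3): 0 [-], cum=5
Total visits = 5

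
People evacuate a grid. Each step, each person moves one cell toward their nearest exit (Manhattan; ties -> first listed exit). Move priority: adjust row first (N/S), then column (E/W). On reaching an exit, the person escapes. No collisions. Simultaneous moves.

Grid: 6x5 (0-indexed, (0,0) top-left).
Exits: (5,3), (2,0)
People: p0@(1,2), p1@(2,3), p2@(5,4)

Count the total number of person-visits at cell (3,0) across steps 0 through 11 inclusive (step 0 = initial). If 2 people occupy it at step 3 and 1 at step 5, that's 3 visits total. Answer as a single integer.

Answer: 0

Derivation:
Step 0: p0@(1,2) p1@(2,3) p2@(5,4) -> at (3,0): 0 [-], cum=0
Step 1: p0@(2,2) p1@(3,3) p2@ESC -> at (3,0): 0 [-], cum=0
Step 2: p0@(2,1) p1@(4,3) p2@ESC -> at (3,0): 0 [-], cum=0
Step 3: p0@ESC p1@ESC p2@ESC -> at (3,0): 0 [-], cum=0
Total visits = 0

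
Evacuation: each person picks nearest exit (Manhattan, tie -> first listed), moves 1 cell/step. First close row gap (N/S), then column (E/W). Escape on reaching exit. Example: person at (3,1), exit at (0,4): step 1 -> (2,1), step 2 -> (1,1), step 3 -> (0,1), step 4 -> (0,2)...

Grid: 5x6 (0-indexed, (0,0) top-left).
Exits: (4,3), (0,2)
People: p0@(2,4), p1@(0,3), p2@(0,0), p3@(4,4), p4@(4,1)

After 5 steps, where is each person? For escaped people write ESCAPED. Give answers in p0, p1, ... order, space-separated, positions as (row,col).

Step 1: p0:(2,4)->(3,4) | p1:(0,3)->(0,2)->EXIT | p2:(0,0)->(0,1) | p3:(4,4)->(4,3)->EXIT | p4:(4,1)->(4,2)
Step 2: p0:(3,4)->(4,4) | p1:escaped | p2:(0,1)->(0,2)->EXIT | p3:escaped | p4:(4,2)->(4,3)->EXIT
Step 3: p0:(4,4)->(4,3)->EXIT | p1:escaped | p2:escaped | p3:escaped | p4:escaped

ESCAPED ESCAPED ESCAPED ESCAPED ESCAPED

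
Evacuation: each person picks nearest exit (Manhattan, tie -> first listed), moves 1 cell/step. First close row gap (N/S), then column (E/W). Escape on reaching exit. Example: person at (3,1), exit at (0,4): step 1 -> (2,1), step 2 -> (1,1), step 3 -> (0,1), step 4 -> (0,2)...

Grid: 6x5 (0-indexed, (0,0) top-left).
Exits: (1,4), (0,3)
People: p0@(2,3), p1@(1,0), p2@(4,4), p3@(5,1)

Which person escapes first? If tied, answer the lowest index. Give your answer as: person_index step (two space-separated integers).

Answer: 0 2

Derivation:
Step 1: p0:(2,3)->(1,3) | p1:(1,0)->(1,1) | p2:(4,4)->(3,4) | p3:(5,1)->(4,1)
Step 2: p0:(1,3)->(1,4)->EXIT | p1:(1,1)->(1,2) | p2:(3,4)->(2,4) | p3:(4,1)->(3,1)
Step 3: p0:escaped | p1:(1,2)->(1,3) | p2:(2,4)->(1,4)->EXIT | p3:(3,1)->(2,1)
Step 4: p0:escaped | p1:(1,3)->(1,4)->EXIT | p2:escaped | p3:(2,1)->(1,1)
Step 5: p0:escaped | p1:escaped | p2:escaped | p3:(1,1)->(1,2)
Step 6: p0:escaped | p1:escaped | p2:escaped | p3:(1,2)->(1,3)
Step 7: p0:escaped | p1:escaped | p2:escaped | p3:(1,3)->(1,4)->EXIT
Exit steps: [2, 4, 3, 7]
First to escape: p0 at step 2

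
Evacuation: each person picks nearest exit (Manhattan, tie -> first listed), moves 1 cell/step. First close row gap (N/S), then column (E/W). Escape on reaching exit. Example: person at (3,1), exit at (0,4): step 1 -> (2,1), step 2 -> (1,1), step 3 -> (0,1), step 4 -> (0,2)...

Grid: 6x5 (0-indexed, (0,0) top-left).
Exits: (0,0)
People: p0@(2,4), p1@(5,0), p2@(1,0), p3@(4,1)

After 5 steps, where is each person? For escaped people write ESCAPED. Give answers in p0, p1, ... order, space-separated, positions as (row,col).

Step 1: p0:(2,4)->(1,4) | p1:(5,0)->(4,0) | p2:(1,0)->(0,0)->EXIT | p3:(4,1)->(3,1)
Step 2: p0:(1,4)->(0,4) | p1:(4,0)->(3,0) | p2:escaped | p3:(3,1)->(2,1)
Step 3: p0:(0,4)->(0,3) | p1:(3,0)->(2,0) | p2:escaped | p3:(2,1)->(1,1)
Step 4: p0:(0,3)->(0,2) | p1:(2,0)->(1,0) | p2:escaped | p3:(1,1)->(0,1)
Step 5: p0:(0,2)->(0,1) | p1:(1,0)->(0,0)->EXIT | p2:escaped | p3:(0,1)->(0,0)->EXIT

(0,1) ESCAPED ESCAPED ESCAPED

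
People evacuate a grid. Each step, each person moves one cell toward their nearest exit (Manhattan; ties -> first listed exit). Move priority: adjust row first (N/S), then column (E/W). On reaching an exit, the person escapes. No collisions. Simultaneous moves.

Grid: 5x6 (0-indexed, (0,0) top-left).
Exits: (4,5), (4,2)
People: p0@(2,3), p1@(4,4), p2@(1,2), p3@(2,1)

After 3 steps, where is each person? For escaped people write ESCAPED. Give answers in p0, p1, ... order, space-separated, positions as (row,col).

Step 1: p0:(2,3)->(3,3) | p1:(4,4)->(4,5)->EXIT | p2:(1,2)->(2,2) | p3:(2,1)->(3,1)
Step 2: p0:(3,3)->(4,3) | p1:escaped | p2:(2,2)->(3,2) | p3:(3,1)->(4,1)
Step 3: p0:(4,3)->(4,2)->EXIT | p1:escaped | p2:(3,2)->(4,2)->EXIT | p3:(4,1)->(4,2)->EXIT

ESCAPED ESCAPED ESCAPED ESCAPED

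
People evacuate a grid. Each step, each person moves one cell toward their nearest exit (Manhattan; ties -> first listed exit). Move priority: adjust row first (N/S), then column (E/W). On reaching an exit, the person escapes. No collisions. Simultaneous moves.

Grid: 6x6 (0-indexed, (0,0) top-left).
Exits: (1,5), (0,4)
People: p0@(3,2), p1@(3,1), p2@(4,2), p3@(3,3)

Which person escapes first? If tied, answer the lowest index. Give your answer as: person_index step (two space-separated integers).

Answer: 3 4

Derivation:
Step 1: p0:(3,2)->(2,2) | p1:(3,1)->(2,1) | p2:(4,2)->(3,2) | p3:(3,3)->(2,3)
Step 2: p0:(2,2)->(1,2) | p1:(2,1)->(1,1) | p2:(3,2)->(2,2) | p3:(2,3)->(1,3)
Step 3: p0:(1,2)->(1,3) | p1:(1,1)->(1,2) | p2:(2,2)->(1,2) | p3:(1,3)->(1,4)
Step 4: p0:(1,3)->(1,4) | p1:(1,2)->(1,3) | p2:(1,2)->(1,3) | p3:(1,4)->(1,5)->EXIT
Step 5: p0:(1,4)->(1,5)->EXIT | p1:(1,3)->(1,4) | p2:(1,3)->(1,4) | p3:escaped
Step 6: p0:escaped | p1:(1,4)->(1,5)->EXIT | p2:(1,4)->(1,5)->EXIT | p3:escaped
Exit steps: [5, 6, 6, 4]
First to escape: p3 at step 4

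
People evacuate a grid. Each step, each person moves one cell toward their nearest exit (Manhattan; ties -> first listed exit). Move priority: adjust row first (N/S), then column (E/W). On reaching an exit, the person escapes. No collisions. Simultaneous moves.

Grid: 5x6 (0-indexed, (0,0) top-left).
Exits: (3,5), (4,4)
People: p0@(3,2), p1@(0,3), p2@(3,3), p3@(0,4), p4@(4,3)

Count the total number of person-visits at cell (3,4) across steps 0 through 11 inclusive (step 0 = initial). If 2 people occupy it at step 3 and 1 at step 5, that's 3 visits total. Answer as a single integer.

Step 0: p0@(3,2) p1@(0,3) p2@(3,3) p3@(0,4) p4@(4,3) -> at (3,4): 0 [-], cum=0
Step 1: p0@(3,3) p1@(1,3) p2@(3,4) p3@(1,4) p4@ESC -> at (3,4): 1 [p2], cum=1
Step 2: p0@(3,4) p1@(2,3) p2@ESC p3@(2,4) p4@ESC -> at (3,4): 1 [p0], cum=2
Step 3: p0@ESC p1@(3,3) p2@ESC p3@(3,4) p4@ESC -> at (3,4): 1 [p3], cum=3
Step 4: p0@ESC p1@(3,4) p2@ESC p3@ESC p4@ESC -> at (3,4): 1 [p1], cum=4
Step 5: p0@ESC p1@ESC p2@ESC p3@ESC p4@ESC -> at (3,4): 0 [-], cum=4
Total visits = 4

Answer: 4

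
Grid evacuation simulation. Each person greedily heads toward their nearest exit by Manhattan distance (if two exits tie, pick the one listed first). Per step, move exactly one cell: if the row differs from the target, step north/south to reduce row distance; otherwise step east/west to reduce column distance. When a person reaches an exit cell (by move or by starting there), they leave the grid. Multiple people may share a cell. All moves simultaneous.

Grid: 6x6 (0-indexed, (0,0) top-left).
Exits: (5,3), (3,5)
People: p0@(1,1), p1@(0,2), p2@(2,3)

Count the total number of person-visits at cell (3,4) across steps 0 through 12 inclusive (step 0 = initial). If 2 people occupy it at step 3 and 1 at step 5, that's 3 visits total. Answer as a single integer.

Step 0: p0@(1,1) p1@(0,2) p2@(2,3) -> at (3,4): 0 [-], cum=0
Step 1: p0@(2,1) p1@(1,2) p2@(3,3) -> at (3,4): 0 [-], cum=0
Step 2: p0@(3,1) p1@(2,2) p2@(4,3) -> at (3,4): 0 [-], cum=0
Step 3: p0@(4,1) p1@(3,2) p2@ESC -> at (3,4): 0 [-], cum=0
Step 4: p0@(5,1) p1@(4,2) p2@ESC -> at (3,4): 0 [-], cum=0
Step 5: p0@(5,2) p1@(5,2) p2@ESC -> at (3,4): 0 [-], cum=0
Step 6: p0@ESC p1@ESC p2@ESC -> at (3,4): 0 [-], cum=0
Total visits = 0

Answer: 0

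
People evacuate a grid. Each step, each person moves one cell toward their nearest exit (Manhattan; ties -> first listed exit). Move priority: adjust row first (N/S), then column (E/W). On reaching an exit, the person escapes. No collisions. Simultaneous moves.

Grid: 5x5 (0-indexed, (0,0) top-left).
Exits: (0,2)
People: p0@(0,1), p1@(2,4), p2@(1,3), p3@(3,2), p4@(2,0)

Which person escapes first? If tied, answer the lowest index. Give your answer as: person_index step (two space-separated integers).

Step 1: p0:(0,1)->(0,2)->EXIT | p1:(2,4)->(1,4) | p2:(1,3)->(0,3) | p3:(3,2)->(2,2) | p4:(2,0)->(1,0)
Step 2: p0:escaped | p1:(1,4)->(0,4) | p2:(0,3)->(0,2)->EXIT | p3:(2,2)->(1,2) | p4:(1,0)->(0,0)
Step 3: p0:escaped | p1:(0,4)->(0,3) | p2:escaped | p3:(1,2)->(0,2)->EXIT | p4:(0,0)->(0,1)
Step 4: p0:escaped | p1:(0,3)->(0,2)->EXIT | p2:escaped | p3:escaped | p4:(0,1)->(0,2)->EXIT
Exit steps: [1, 4, 2, 3, 4]
First to escape: p0 at step 1

Answer: 0 1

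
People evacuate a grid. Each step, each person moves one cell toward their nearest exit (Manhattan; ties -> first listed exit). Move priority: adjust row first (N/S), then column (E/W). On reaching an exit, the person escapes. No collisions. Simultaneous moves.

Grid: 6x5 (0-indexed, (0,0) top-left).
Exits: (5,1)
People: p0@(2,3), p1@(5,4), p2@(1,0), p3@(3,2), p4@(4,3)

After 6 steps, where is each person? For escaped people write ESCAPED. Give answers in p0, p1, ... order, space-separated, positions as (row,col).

Step 1: p0:(2,3)->(3,3) | p1:(5,4)->(5,3) | p2:(1,0)->(2,0) | p3:(3,2)->(4,2) | p4:(4,3)->(5,3)
Step 2: p0:(3,3)->(4,3) | p1:(5,3)->(5,2) | p2:(2,0)->(3,0) | p3:(4,2)->(5,2) | p4:(5,3)->(5,2)
Step 3: p0:(4,3)->(5,3) | p1:(5,2)->(5,1)->EXIT | p2:(3,0)->(4,0) | p3:(5,2)->(5,1)->EXIT | p4:(5,2)->(5,1)->EXIT
Step 4: p0:(5,3)->(5,2) | p1:escaped | p2:(4,0)->(5,0) | p3:escaped | p4:escaped
Step 5: p0:(5,2)->(5,1)->EXIT | p1:escaped | p2:(5,0)->(5,1)->EXIT | p3:escaped | p4:escaped

ESCAPED ESCAPED ESCAPED ESCAPED ESCAPED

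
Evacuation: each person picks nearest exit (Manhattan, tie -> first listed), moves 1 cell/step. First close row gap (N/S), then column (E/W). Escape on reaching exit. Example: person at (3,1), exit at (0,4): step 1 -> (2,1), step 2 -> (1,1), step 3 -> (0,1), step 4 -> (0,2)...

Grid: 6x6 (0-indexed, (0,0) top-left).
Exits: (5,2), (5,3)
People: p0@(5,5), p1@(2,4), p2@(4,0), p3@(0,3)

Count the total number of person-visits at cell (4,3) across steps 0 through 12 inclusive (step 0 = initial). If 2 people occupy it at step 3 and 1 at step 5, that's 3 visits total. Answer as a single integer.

Answer: 1

Derivation:
Step 0: p0@(5,5) p1@(2,4) p2@(4,0) p3@(0,3) -> at (4,3): 0 [-], cum=0
Step 1: p0@(5,4) p1@(3,4) p2@(5,0) p3@(1,3) -> at (4,3): 0 [-], cum=0
Step 2: p0@ESC p1@(4,4) p2@(5,1) p3@(2,3) -> at (4,3): 0 [-], cum=0
Step 3: p0@ESC p1@(5,4) p2@ESC p3@(3,3) -> at (4,3): 0 [-], cum=0
Step 4: p0@ESC p1@ESC p2@ESC p3@(4,3) -> at (4,3): 1 [p3], cum=1
Step 5: p0@ESC p1@ESC p2@ESC p3@ESC -> at (4,3): 0 [-], cum=1
Total visits = 1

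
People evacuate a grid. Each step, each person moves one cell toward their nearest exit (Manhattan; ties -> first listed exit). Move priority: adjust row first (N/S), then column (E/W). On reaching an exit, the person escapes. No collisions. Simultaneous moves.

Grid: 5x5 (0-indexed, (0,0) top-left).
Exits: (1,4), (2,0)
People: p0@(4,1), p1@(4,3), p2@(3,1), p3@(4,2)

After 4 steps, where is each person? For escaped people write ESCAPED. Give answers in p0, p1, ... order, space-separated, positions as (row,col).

Step 1: p0:(4,1)->(3,1) | p1:(4,3)->(3,3) | p2:(3,1)->(2,1) | p3:(4,2)->(3,2)
Step 2: p0:(3,1)->(2,1) | p1:(3,3)->(2,3) | p2:(2,1)->(2,0)->EXIT | p3:(3,2)->(2,2)
Step 3: p0:(2,1)->(2,0)->EXIT | p1:(2,3)->(1,3) | p2:escaped | p3:(2,2)->(2,1)
Step 4: p0:escaped | p1:(1,3)->(1,4)->EXIT | p2:escaped | p3:(2,1)->(2,0)->EXIT

ESCAPED ESCAPED ESCAPED ESCAPED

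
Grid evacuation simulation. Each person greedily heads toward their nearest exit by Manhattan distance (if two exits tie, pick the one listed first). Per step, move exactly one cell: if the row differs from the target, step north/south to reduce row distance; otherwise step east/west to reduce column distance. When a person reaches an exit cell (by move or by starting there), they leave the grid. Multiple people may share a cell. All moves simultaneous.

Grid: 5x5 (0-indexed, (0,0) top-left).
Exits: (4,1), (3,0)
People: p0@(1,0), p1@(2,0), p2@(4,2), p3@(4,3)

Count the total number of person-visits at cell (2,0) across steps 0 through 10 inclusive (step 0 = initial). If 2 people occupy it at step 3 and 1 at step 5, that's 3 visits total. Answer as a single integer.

Step 0: p0@(1,0) p1@(2,0) p2@(4,2) p3@(4,3) -> at (2,0): 1 [p1], cum=1
Step 1: p0@(2,0) p1@ESC p2@ESC p3@(4,2) -> at (2,0): 1 [p0], cum=2
Step 2: p0@ESC p1@ESC p2@ESC p3@ESC -> at (2,0): 0 [-], cum=2
Total visits = 2

Answer: 2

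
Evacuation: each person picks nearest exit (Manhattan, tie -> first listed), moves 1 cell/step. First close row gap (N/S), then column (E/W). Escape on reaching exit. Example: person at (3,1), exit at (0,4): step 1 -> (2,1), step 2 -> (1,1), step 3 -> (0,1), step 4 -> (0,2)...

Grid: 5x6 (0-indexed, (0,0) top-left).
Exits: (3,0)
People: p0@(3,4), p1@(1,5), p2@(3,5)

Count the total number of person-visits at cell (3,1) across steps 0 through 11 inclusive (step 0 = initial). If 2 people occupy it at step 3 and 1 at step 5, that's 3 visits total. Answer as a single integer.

Step 0: p0@(3,4) p1@(1,5) p2@(3,5) -> at (3,1): 0 [-], cum=0
Step 1: p0@(3,3) p1@(2,5) p2@(3,4) -> at (3,1): 0 [-], cum=0
Step 2: p0@(3,2) p1@(3,5) p2@(3,3) -> at (3,1): 0 [-], cum=0
Step 3: p0@(3,1) p1@(3,4) p2@(3,2) -> at (3,1): 1 [p0], cum=1
Step 4: p0@ESC p1@(3,3) p2@(3,1) -> at (3,1): 1 [p2], cum=2
Step 5: p0@ESC p1@(3,2) p2@ESC -> at (3,1): 0 [-], cum=2
Step 6: p0@ESC p1@(3,1) p2@ESC -> at (3,1): 1 [p1], cum=3
Step 7: p0@ESC p1@ESC p2@ESC -> at (3,1): 0 [-], cum=3
Total visits = 3

Answer: 3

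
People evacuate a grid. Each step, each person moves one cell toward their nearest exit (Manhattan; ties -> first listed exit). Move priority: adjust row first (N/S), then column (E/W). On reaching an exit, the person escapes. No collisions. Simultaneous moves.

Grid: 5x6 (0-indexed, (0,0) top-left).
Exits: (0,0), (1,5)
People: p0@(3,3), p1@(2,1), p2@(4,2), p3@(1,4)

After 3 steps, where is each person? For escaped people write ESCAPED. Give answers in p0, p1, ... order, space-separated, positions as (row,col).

Step 1: p0:(3,3)->(2,3) | p1:(2,1)->(1,1) | p2:(4,2)->(3,2) | p3:(1,4)->(1,5)->EXIT
Step 2: p0:(2,3)->(1,3) | p1:(1,1)->(0,1) | p2:(3,2)->(2,2) | p3:escaped
Step 3: p0:(1,3)->(1,4) | p1:(0,1)->(0,0)->EXIT | p2:(2,2)->(1,2) | p3:escaped

(1,4) ESCAPED (1,2) ESCAPED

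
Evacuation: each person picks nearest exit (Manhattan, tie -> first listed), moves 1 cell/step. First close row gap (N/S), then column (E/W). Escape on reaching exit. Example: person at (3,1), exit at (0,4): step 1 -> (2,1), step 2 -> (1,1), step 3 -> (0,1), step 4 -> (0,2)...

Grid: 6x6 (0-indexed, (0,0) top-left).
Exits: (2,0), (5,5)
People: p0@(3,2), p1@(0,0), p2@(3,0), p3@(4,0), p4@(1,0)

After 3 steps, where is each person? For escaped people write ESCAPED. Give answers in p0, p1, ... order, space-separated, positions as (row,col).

Step 1: p0:(3,2)->(2,2) | p1:(0,0)->(1,0) | p2:(3,0)->(2,0)->EXIT | p3:(4,0)->(3,0) | p4:(1,0)->(2,0)->EXIT
Step 2: p0:(2,2)->(2,1) | p1:(1,0)->(2,0)->EXIT | p2:escaped | p3:(3,0)->(2,0)->EXIT | p4:escaped
Step 3: p0:(2,1)->(2,0)->EXIT | p1:escaped | p2:escaped | p3:escaped | p4:escaped

ESCAPED ESCAPED ESCAPED ESCAPED ESCAPED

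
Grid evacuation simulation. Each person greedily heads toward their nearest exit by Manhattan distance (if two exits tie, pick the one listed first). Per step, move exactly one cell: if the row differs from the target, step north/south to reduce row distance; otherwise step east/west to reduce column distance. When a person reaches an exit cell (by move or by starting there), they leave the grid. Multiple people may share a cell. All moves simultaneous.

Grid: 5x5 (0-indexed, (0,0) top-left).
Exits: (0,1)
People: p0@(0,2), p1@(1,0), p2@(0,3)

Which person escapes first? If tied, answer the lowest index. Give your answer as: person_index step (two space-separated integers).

Step 1: p0:(0,2)->(0,1)->EXIT | p1:(1,0)->(0,0) | p2:(0,3)->(0,2)
Step 2: p0:escaped | p1:(0,0)->(0,1)->EXIT | p2:(0,2)->(0,1)->EXIT
Exit steps: [1, 2, 2]
First to escape: p0 at step 1

Answer: 0 1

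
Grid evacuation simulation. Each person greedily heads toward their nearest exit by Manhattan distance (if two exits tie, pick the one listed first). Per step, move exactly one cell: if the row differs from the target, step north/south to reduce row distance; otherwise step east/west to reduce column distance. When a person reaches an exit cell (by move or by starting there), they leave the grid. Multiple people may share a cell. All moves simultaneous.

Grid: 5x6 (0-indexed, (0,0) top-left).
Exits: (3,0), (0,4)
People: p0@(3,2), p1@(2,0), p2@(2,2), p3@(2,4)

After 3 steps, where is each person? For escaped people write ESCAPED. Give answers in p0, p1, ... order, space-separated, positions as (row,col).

Step 1: p0:(3,2)->(3,1) | p1:(2,0)->(3,0)->EXIT | p2:(2,2)->(3,2) | p3:(2,4)->(1,4)
Step 2: p0:(3,1)->(3,0)->EXIT | p1:escaped | p2:(3,2)->(3,1) | p3:(1,4)->(0,4)->EXIT
Step 3: p0:escaped | p1:escaped | p2:(3,1)->(3,0)->EXIT | p3:escaped

ESCAPED ESCAPED ESCAPED ESCAPED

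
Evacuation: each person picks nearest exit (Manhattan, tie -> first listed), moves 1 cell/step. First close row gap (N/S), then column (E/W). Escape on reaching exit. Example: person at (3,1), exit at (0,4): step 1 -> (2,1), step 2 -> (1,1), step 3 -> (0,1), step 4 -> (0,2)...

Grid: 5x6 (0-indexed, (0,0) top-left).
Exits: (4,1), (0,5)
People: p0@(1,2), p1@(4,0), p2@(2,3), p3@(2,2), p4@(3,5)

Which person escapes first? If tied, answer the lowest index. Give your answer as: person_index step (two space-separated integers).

Step 1: p0:(1,2)->(2,2) | p1:(4,0)->(4,1)->EXIT | p2:(2,3)->(3,3) | p3:(2,2)->(3,2) | p4:(3,5)->(2,5)
Step 2: p0:(2,2)->(3,2) | p1:escaped | p2:(3,3)->(4,3) | p3:(3,2)->(4,2) | p4:(2,5)->(1,5)
Step 3: p0:(3,2)->(4,2) | p1:escaped | p2:(4,3)->(4,2) | p3:(4,2)->(4,1)->EXIT | p4:(1,5)->(0,5)->EXIT
Step 4: p0:(4,2)->(4,1)->EXIT | p1:escaped | p2:(4,2)->(4,1)->EXIT | p3:escaped | p4:escaped
Exit steps: [4, 1, 4, 3, 3]
First to escape: p1 at step 1

Answer: 1 1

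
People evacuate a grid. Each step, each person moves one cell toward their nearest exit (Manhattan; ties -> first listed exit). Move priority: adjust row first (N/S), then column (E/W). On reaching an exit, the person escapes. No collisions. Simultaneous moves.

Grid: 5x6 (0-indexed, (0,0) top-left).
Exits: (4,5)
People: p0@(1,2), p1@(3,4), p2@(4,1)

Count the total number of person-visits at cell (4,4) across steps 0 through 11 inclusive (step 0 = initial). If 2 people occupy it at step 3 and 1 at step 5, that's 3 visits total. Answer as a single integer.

Answer: 3

Derivation:
Step 0: p0@(1,2) p1@(3,4) p2@(4,1) -> at (4,4): 0 [-], cum=0
Step 1: p0@(2,2) p1@(4,4) p2@(4,2) -> at (4,4): 1 [p1], cum=1
Step 2: p0@(3,2) p1@ESC p2@(4,3) -> at (4,4): 0 [-], cum=1
Step 3: p0@(4,2) p1@ESC p2@(4,4) -> at (4,4): 1 [p2], cum=2
Step 4: p0@(4,3) p1@ESC p2@ESC -> at (4,4): 0 [-], cum=2
Step 5: p0@(4,4) p1@ESC p2@ESC -> at (4,4): 1 [p0], cum=3
Step 6: p0@ESC p1@ESC p2@ESC -> at (4,4): 0 [-], cum=3
Total visits = 3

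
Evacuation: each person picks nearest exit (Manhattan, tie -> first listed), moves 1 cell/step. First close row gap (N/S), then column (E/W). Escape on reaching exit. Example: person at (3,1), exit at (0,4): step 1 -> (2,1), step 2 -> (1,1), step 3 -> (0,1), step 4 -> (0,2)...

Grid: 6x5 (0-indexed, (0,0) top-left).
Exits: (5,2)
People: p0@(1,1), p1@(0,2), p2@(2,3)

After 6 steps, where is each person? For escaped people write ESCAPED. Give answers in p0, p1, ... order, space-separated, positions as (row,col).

Step 1: p0:(1,1)->(2,1) | p1:(0,2)->(1,2) | p2:(2,3)->(3,3)
Step 2: p0:(2,1)->(3,1) | p1:(1,2)->(2,2) | p2:(3,3)->(4,3)
Step 3: p0:(3,1)->(4,1) | p1:(2,2)->(3,2) | p2:(4,3)->(5,3)
Step 4: p0:(4,1)->(5,1) | p1:(3,2)->(4,2) | p2:(5,3)->(5,2)->EXIT
Step 5: p0:(5,1)->(5,2)->EXIT | p1:(4,2)->(5,2)->EXIT | p2:escaped

ESCAPED ESCAPED ESCAPED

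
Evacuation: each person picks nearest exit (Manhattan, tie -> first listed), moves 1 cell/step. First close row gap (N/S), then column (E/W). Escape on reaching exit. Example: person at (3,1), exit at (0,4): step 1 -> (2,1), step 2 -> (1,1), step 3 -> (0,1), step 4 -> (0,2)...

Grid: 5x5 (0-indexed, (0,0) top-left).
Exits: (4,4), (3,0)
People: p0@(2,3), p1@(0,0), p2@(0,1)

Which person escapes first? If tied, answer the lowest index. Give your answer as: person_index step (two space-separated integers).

Step 1: p0:(2,3)->(3,3) | p1:(0,0)->(1,0) | p2:(0,1)->(1,1)
Step 2: p0:(3,3)->(4,3) | p1:(1,0)->(2,0) | p2:(1,1)->(2,1)
Step 3: p0:(4,3)->(4,4)->EXIT | p1:(2,0)->(3,0)->EXIT | p2:(2,1)->(3,1)
Step 4: p0:escaped | p1:escaped | p2:(3,1)->(3,0)->EXIT
Exit steps: [3, 3, 4]
First to escape: p0 at step 3

Answer: 0 3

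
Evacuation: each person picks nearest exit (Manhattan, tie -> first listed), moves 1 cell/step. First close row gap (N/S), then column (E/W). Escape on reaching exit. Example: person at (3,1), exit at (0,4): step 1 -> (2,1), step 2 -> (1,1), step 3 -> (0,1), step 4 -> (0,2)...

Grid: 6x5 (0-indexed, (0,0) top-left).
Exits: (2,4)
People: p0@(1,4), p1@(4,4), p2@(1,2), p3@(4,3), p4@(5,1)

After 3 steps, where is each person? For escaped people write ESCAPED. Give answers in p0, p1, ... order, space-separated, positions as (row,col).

Step 1: p0:(1,4)->(2,4)->EXIT | p1:(4,4)->(3,4) | p2:(1,2)->(2,2) | p3:(4,3)->(3,3) | p4:(5,1)->(4,1)
Step 2: p0:escaped | p1:(3,4)->(2,4)->EXIT | p2:(2,2)->(2,3) | p3:(3,3)->(2,3) | p4:(4,1)->(3,1)
Step 3: p0:escaped | p1:escaped | p2:(2,3)->(2,4)->EXIT | p3:(2,3)->(2,4)->EXIT | p4:(3,1)->(2,1)

ESCAPED ESCAPED ESCAPED ESCAPED (2,1)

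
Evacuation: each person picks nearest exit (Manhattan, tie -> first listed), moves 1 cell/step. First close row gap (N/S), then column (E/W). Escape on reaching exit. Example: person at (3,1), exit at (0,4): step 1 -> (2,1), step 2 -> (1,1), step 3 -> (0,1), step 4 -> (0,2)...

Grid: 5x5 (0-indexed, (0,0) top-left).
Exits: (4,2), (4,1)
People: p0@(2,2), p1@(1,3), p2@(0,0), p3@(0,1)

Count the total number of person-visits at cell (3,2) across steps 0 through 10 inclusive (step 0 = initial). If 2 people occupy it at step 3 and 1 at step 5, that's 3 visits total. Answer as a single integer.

Answer: 1

Derivation:
Step 0: p0@(2,2) p1@(1,3) p2@(0,0) p3@(0,1) -> at (3,2): 0 [-], cum=0
Step 1: p0@(3,2) p1@(2,3) p2@(1,0) p3@(1,1) -> at (3,2): 1 [p0], cum=1
Step 2: p0@ESC p1@(3,3) p2@(2,0) p3@(2,1) -> at (3,2): 0 [-], cum=1
Step 3: p0@ESC p1@(4,3) p2@(3,0) p3@(3,1) -> at (3,2): 0 [-], cum=1
Step 4: p0@ESC p1@ESC p2@(4,0) p3@ESC -> at (3,2): 0 [-], cum=1
Step 5: p0@ESC p1@ESC p2@ESC p3@ESC -> at (3,2): 0 [-], cum=1
Total visits = 1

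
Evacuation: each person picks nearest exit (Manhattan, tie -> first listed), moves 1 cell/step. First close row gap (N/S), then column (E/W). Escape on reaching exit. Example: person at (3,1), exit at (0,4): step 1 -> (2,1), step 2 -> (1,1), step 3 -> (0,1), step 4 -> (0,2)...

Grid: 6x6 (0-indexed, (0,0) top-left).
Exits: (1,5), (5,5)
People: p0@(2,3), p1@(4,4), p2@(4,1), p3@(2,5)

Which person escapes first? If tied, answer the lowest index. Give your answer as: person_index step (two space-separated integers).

Answer: 3 1

Derivation:
Step 1: p0:(2,3)->(1,3) | p1:(4,4)->(5,4) | p2:(4,1)->(5,1) | p3:(2,5)->(1,5)->EXIT
Step 2: p0:(1,3)->(1,4) | p1:(5,4)->(5,5)->EXIT | p2:(5,1)->(5,2) | p3:escaped
Step 3: p0:(1,4)->(1,5)->EXIT | p1:escaped | p2:(5,2)->(5,3) | p3:escaped
Step 4: p0:escaped | p1:escaped | p2:(5,3)->(5,4) | p3:escaped
Step 5: p0:escaped | p1:escaped | p2:(5,4)->(5,5)->EXIT | p3:escaped
Exit steps: [3, 2, 5, 1]
First to escape: p3 at step 1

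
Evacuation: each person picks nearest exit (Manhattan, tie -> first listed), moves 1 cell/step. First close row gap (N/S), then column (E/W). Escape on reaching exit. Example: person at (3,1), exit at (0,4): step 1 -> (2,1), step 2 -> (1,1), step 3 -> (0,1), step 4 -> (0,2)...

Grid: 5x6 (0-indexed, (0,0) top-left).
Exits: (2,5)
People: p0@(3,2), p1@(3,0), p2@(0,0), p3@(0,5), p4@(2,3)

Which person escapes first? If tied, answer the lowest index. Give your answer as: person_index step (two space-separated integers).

Step 1: p0:(3,2)->(2,2) | p1:(3,0)->(2,0) | p2:(0,0)->(1,0) | p3:(0,5)->(1,5) | p4:(2,3)->(2,4)
Step 2: p0:(2,2)->(2,3) | p1:(2,0)->(2,1) | p2:(1,0)->(2,0) | p3:(1,5)->(2,5)->EXIT | p4:(2,4)->(2,5)->EXIT
Step 3: p0:(2,3)->(2,4) | p1:(2,1)->(2,2) | p2:(2,0)->(2,1) | p3:escaped | p4:escaped
Step 4: p0:(2,4)->(2,5)->EXIT | p1:(2,2)->(2,3) | p2:(2,1)->(2,2) | p3:escaped | p4:escaped
Step 5: p0:escaped | p1:(2,3)->(2,4) | p2:(2,2)->(2,3) | p3:escaped | p4:escaped
Step 6: p0:escaped | p1:(2,4)->(2,5)->EXIT | p2:(2,3)->(2,4) | p3:escaped | p4:escaped
Step 7: p0:escaped | p1:escaped | p2:(2,4)->(2,5)->EXIT | p3:escaped | p4:escaped
Exit steps: [4, 6, 7, 2, 2]
First to escape: p3 at step 2

Answer: 3 2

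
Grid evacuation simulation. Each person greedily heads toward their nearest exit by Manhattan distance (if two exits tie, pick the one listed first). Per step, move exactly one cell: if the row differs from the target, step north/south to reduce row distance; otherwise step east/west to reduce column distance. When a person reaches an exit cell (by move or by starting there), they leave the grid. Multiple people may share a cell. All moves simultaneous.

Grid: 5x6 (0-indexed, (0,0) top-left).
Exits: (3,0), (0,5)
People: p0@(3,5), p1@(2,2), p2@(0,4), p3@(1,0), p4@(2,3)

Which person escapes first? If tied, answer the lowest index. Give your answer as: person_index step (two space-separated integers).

Step 1: p0:(3,5)->(2,5) | p1:(2,2)->(3,2) | p2:(0,4)->(0,5)->EXIT | p3:(1,0)->(2,0) | p4:(2,3)->(3,3)
Step 2: p0:(2,5)->(1,5) | p1:(3,2)->(3,1) | p2:escaped | p3:(2,0)->(3,0)->EXIT | p4:(3,3)->(3,2)
Step 3: p0:(1,5)->(0,5)->EXIT | p1:(3,1)->(3,0)->EXIT | p2:escaped | p3:escaped | p4:(3,2)->(3,1)
Step 4: p0:escaped | p1:escaped | p2:escaped | p3:escaped | p4:(3,1)->(3,0)->EXIT
Exit steps: [3, 3, 1, 2, 4]
First to escape: p2 at step 1

Answer: 2 1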